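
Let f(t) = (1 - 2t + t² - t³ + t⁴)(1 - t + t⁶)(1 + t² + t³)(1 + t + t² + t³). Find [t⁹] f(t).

-1

(1 - 2t + t² - t³ + t⁴) has coefficients 1,-2,1,-1,1 for degrees 0…4.
(1 - t + t⁶) has coefficients 1,-1,0,0,0,0,1,0,0,0 for degrees 0…9.
Multiplying by (1 + t² + t³) gives running coefficients 1,-1,1,0,-1,0,1,0,1,1 for degrees 0…9.
Finally multiplying by (1 + t + t² + t³), the product of all factors after the first has coefficients 1,0,1,1,-1,0,0,0,2,3 for degrees 0…9.
[t⁹] = 1·3 − 2·2 + 1·0 − 1·0 + 1·0 = -1.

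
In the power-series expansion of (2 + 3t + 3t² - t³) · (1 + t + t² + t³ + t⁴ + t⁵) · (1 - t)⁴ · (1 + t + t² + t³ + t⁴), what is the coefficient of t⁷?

2

(2 + 3t + 3t² - t³) has coefficients 2,3,3,-1 for degrees 0…3.
(1 + t + t² + t³ + t⁴ + t⁵) has coefficients 1,1,1,1,1,1,0,0 for degrees 0…7.
Multiplying by (1 - t)⁴ gives running coefficients 1,-3,3,-1,0,0,-1,3 for degrees 0…7.
Finally multiplying by (1 + t + t² + t³ + t⁴), the product of all factors after the first has coefficients 1,-2,1,0,0,-1,1,1 for degrees 0…7.
[t⁷] = 2·1 + 3·1 + 3·(-1) − 1·0 = 2.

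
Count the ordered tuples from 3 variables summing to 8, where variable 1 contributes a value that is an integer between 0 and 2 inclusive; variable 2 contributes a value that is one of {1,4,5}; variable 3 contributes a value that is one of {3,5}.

3

The generating function for the choices is (1 + q + q^2)·(q + q^4 + q^5)·(q^3 + q^5); the count is [q^8].
(1 + q + q^2) has coefficients 1,1,1 for degrees 0…2.
(q + q^4 + q^5) has coefficients 0,1,0,0,1,1,0,0,0 for degrees 0…8.
Finally multiplying by (q^3 + q^5), the product of all factors after the first has coefficients 0,0,0,0,1,0,1,1,1 for degrees 0…8.
[q^8] = 1·1 + 1·1 + 1·1 = 3.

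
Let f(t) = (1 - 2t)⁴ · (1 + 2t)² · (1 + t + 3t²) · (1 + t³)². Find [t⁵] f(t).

6

(1 - 2t)⁴ has coefficients 1,-8,24,-32,16 for degrees 0…4.
(1 + 2t)² has coefficients 1,4,4,0,0,0 for degrees 0…5.
Multiplying by (1 + t + 3t²) gives running coefficients 1,5,11,16,12,0 for degrees 0…5.
Finally multiplying by (1 + t³)², the product of all factors after the first has coefficients 1,5,11,18,22,22 for degrees 0…5.
[t⁵] = 1·22 − 8·22 + 24·18 − 32·11 + 16·5 = 6.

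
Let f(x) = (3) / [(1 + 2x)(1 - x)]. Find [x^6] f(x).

129

Partial fractions give a closed form: a_n = (2)·(-2)^n + (1)·1^n.
At n = 6: a_6 = 129.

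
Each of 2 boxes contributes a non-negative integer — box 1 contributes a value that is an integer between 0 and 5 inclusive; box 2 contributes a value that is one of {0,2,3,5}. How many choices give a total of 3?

3

The generating function for the choices is (1 + y + y² + y³ + y⁴ + y⁵)·(1 + y² + y³ + y⁵); the count is [y³].
(1 + y + y² + y³ + y⁴ + y⁵) has coefficients 1,1,1,1 for degrees 0…3.
(1 + y² + y³ + y⁵) has coefficients 1,0,1,1 for degrees 0…3.
[y³] = 1·1 + 1·1 + 1·0 + 1·1 = 3.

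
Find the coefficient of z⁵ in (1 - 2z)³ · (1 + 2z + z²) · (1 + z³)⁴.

-4

(1 - 2z)³ has coefficients 1,-6,12,-8 for degrees 0…3.
(1 + 2z + z²) has coefficients 1,2,1,0,0,0 for degrees 0…5.
Finally multiplying by (1 + z³)⁴, the product of all factors after the first has coefficients 1,2,1,4,8,4 for degrees 0…5.
[z⁵] = 1·4 − 6·8 + 12·4 − 8·1 = -4.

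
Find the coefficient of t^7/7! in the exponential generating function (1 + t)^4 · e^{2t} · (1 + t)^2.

The EGF product rule gives c_7 = Σ_{k_1+k_2+k_3=7} C(7; k_1,k_2,k_3) · ∏ g_i(k_i), where (1+t)^4 gives the falling factorial (4)_k; e^{2t} gives (2)^k; (1+t)^2 gives the falling factorial (2)_k.
g_1(k) for k = 0…7: 1, 4, 12, 24, 24, 0, 0, 0.
g_2(k) for k = 0…7: 1, 2, 4, 8, 16, 32, 64, 128.
g_3(k) for k = 0…7: 1, 2, 2, 0, 0, 0, 0, 0.
First combine the last two factors: h(k) = Σ_j C(k,j)·g_2(j)·g_3(k−j) for k = 0…7: 1, 4, 14, 44, 128, 352, 928, 2368.
c_7 = Σ_k C(7,k)·g_1(k)·h(7−k) = 1·1·2368 + 7·4·928 + 21·12·352 + 35·24·128 + 35·24·44 = 2368 + 25984 + 88704 + 107520 + 36960 = 261536.

261536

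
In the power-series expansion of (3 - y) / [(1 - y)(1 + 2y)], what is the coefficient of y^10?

2390

Partial fractions give a closed form: a_n = (2/3)·1^n + (7/3)·(-2)^n.
At n = 10: a_10 = 2390.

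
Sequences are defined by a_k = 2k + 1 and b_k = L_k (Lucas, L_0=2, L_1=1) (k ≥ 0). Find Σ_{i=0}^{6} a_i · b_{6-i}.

178

The convolution is the x^6 coefficient of A(x)B(x).
Σ = 1·18 + 3·11 + 5·7 + 7·4 + 9·3 + 11·1 + 13·2 = 178.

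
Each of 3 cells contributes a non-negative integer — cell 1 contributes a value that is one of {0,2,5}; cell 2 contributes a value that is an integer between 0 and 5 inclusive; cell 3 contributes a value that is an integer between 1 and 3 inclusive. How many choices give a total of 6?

7

The generating function for the choices is (1 + z^2 + z^5)·(1 + z + z^2 + z^3 + z^4 + z^5)·(z + z^2 + z^3); the count is [z^6].
(1 + z^2 + z^5) has coefficients 1,0,1,0,0,1 for degrees 0…5.
(1 + z + z^2 + z^3 + z^4 + z^5) has coefficients 1,1,1,1,1,1,0 for degrees 0…6.
Finally multiplying by (z + z^2 + z^3), the product of all factors after the first has coefficients 0,1,2,3,3,3,3 for degrees 0…6.
[z^6] = 1·3 + 1·3 + 1·1 = 7.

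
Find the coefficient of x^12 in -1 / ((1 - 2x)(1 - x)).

The denominator gives the recurrence a_n = 3a_(n−1) − 2a_(n−2) for n ≥ 2; the numerator fixes a_0 = -1, a_1 = -3.
Iterating: -1, -3, -7, -15, -31, -63, -127, -255, -511, -1023, -2047, -4095, -8191, so a_12 = -8191.

-8191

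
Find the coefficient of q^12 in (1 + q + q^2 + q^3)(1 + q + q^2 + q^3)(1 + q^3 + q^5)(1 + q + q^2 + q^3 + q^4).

(1 + q + q^2 + q^3) has coefficients 1,1,1,1 for degrees 0…3.
(1 + q + q^2 + q^3) has coefficients 1,1,1,1,0,0,0,0,0,0,0,0,0 for degrees 0…12.
Multiplying by (1 + q^3 + q^5) gives running coefficients 1,1,1,2,1,2,2,1,1,0,0,0,0 for degrees 0…12.
Finally multiplying by (1 + q + q^2 + q^3 + q^4), the product of all factors after the first has coefficients 1,2,3,5,6,7,8,8,7,6,4,2,1 for degrees 0…12.
[q^12] = 1·1 + 1·2 + 1·4 + 1·6 = 13.

13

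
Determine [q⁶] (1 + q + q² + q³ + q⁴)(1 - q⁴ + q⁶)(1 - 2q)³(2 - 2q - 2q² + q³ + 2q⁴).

(1 + q + q² + q³ + q⁴) has coefficients 1,1,1,1,1 for degrees 0…4.
(1 - q⁴ + q⁶) has coefficients 1,0,0,0,-1,0,1 for degrees 0…6.
Multiplying by (1 - 2q)³ gives running coefficients 1,-6,12,-8,-1,6,-11 for degrees 0…6.
Finally multiplying by (2 - 2q - 2q² + q³ + 2q⁴), the product of all factors after the first has coefficients 2,-14,34,-27,-14,30,-16 for degrees 0…6.
[q⁶] = 1·(-16) + 1·30 + 1·(-14) + 1·(-27) + 1·34 = 7.

7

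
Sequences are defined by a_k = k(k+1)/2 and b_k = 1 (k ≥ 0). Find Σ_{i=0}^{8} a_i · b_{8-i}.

Write out a_i and b_{8-i} for i = 0,…,8 and sum the products.
Σ = 0·1 + 1·1 + 3·1 + 6·1 + 10·1 + 15·1 + 21·1 + 28·1 + 36·1 = 120.

120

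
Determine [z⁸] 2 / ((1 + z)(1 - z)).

Partial fractions give a closed form: a_n = (1)·(-1)^n + (1)·1^n.
At n = 8: a_8 = 2.

2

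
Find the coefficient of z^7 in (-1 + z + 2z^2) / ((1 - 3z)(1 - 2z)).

The denominator gives the recurrence a_n = 5a_(n−1) − 6a_(n−2) for n ≥ 3; the numerator fixes a_0 = -1, a_1 = -4, a_2 = -12.
Iterating: -1, -4, -12, -36, -108, -324, -972, -2916, so a_7 = -2916.

-2916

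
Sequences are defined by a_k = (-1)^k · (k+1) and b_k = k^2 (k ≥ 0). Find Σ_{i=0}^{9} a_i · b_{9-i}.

This is [x^9] in the product of the two ordinary generating functions.
Σ = 1·81 − 2·64 + 3·49 − 4·36 + 5·25 − 6·16 + 7·9 − 8·4 + 9·1 − 10·0 = 25.

25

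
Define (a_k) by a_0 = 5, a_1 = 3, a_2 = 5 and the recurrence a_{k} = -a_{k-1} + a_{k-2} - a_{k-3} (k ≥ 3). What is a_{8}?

The ordinary generating function has denominator 1 + t - t^2 + t^3.
Iterating the recurrence: a_0,…,a_{8} = 5, 3, 5, -7, 9, -21, 37, -67, 125.

125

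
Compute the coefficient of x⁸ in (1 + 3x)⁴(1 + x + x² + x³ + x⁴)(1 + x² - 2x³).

(1 + 3x)⁴ has coefficients 1,12,54,108,81 for degrees 0…4.
(1 + x + x² + x³ + x⁴) has coefficients 1,1,1,1,1,0,0,0,0 for degrees 0…8.
Finally multiplying by (1 + x² - 2x³), the product of all factors after the first has coefficients 1,1,2,0,0,-1,-1,-2,0 for degrees 0…8.
[x⁸] = 1·0 + 12·(-2) + 54·(-1) + 108·(-1) + 81·0 = -186.

-186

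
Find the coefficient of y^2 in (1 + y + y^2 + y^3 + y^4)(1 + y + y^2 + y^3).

3

(1 + y + y^2 + y^3 + y^4) has coefficients 1,1,1 for degrees 0…2.
(1 + y + y^2 + y^3) has coefficients 1,1,1 for degrees 0…2.
[y^2] = 1·1 + 1·1 + 1·1 = 3.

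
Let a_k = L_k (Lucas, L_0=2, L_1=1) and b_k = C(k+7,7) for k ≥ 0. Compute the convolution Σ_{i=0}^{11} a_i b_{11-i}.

The convolution is the x^11 coefficient of A(x)B(x).
Σ = 2·31824 + 1·19448 + 3·11440 + 4·6435 + 7·3432 + 11·1716 + 18·792 + 29·330 + 47·120 + 76·36 + 123·8 + 199·1 = 219441.

219441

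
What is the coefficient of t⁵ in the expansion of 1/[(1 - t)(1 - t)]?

6

The denominator gives the recurrence a_n = 2a_(n−1) − a_(n−2) for n ≥ 2; the numerator fixes a_0 = 1, a_1 = 2.
Iterating: 1, 2, 3, 4, 5, 6, so a_5 = 6.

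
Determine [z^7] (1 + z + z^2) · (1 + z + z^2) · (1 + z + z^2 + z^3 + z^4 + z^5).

6

(1 + z + z^2) has coefficients 1,1,1 for degrees 0…2.
(1 + z + z^2) has coefficients 1,1,1,0,0,0,0,0 for degrees 0…7.
Finally multiplying by (1 + z + z^2 + z^3 + z^4 + z^5), the product of all factors after the first has coefficients 1,2,3,3,3,3,2,1 for degrees 0…7.
[z^7] = 1·1 + 1·2 + 1·3 = 6.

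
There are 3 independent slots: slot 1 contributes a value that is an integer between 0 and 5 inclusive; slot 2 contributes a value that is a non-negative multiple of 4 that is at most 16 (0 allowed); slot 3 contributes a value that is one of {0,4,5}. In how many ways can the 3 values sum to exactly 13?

The generating function for the choices is (1 + t + t² + t³ + t⁴ + t⁵)·(1 + t⁴ + t⁸ + t¹² + t¹⁶)·(1 + t⁴ + t⁵); the count is [t¹³].
(1 + t + t² + t³ + t⁴ + t⁵) has coefficients 1,1,1,1,1,1 for degrees 0…5.
(1 + t⁴ + t⁸ + t¹² + t¹⁶) has coefficients 1,0,0,0,1,0,0,0,1,0,0,0,1,0 for degrees 0…13.
Finally multiplying by (1 + t⁴ + t⁵), the product of all factors after the first has coefficients 1,0,0,0,2,1,0,0,2,1,0,0,2,1 for degrees 0…13.
[t¹³] = 1·1 + 1·2 + 1·0 + 1·0 + 1·1 + 1·2 = 6.

6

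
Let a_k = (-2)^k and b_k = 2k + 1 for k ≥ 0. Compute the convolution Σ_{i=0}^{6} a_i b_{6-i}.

This is [x^6] in the product of the two ordinary generating functions.
Σ = 1·13 − 2·11 + 4·9 − 8·7 + 16·5 − 32·3 + 64·1 = 19.

19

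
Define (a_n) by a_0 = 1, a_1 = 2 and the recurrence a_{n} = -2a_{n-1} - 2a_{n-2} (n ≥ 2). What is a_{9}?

The ordinary generating function has denominator 1 + 2x + 2x^2.
Iterating the recurrence: a_0,…,a_{9} = 1, 2, -6, 8, -4, -8, 24, -32, 16, 32.

32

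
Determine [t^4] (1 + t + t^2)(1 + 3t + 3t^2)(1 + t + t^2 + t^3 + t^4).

(1 + t + t^2) has coefficients 1,1,1 for degrees 0…2.
(1 + 3t + 3t^2) has coefficients 1,3,3,0,0 for degrees 0…4.
Finally multiplying by (1 + t + t^2 + t^3 + t^4), the product of all factors after the first has coefficients 1,4,7,7,7 for degrees 0…4.
[t^4] = 1·7 + 1·7 + 1·7 = 21.

21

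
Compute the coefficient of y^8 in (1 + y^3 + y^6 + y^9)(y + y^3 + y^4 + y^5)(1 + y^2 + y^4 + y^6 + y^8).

4

(1 + y^3 + y^6 + y^9) has coefficients 1,0,0,1,0,0,1,0,0 for degrees 0…8.
(y + y^3 + y^4 + y^5) has coefficients 0,1,0,1,1,1,0,0,0 for degrees 0…8.
Finally multiplying by (1 + y^2 + y^4 + y^6 + y^8), the product of all factors after the first has coefficients 0,1,0,2,1,3,1,3,1 for degrees 0…8.
[y^8] = 1·1 + 1·3 + 1·0 = 4.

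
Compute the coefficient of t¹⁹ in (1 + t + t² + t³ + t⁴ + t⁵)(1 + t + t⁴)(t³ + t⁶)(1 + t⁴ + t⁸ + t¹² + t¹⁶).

(1 + t + t² + t³ + t⁴ + t⁵) has coefficients 1,1,1,1,1,1 for degrees 0…5.
(1 + t + t⁴) has coefficients 1,1,0,0,1,0,0,0,0,0,0,0,0,0,0,0,0,0,0,0 for degrees 0…19.
Multiplying by (t³ + t⁶) gives running coefficients 0,0,0,1,1,0,1,2,0,0,1,0,0,0,0,0,0,0,0,0 for degrees 0…19.
Finally multiplying by (1 + t⁴ + t⁸ + t¹² + t¹⁶), the product of all factors after the first has coefficients 0,0,0,1,1,0,1,3,1,0,2,3,1,0,2,3,1,0,2,3 for degrees 0…19.
[t¹⁹] = 1·3 + 1·2 + 1·0 + 1·1 + 1·3 + 1·2 = 11.

11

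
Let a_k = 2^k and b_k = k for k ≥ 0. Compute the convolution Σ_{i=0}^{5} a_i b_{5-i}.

57

The convolution is the x^5 coefficient of A(x)B(x).
Σ = 1·5 + 2·4 + 4·3 + 8·2 + 16·1 + 32·0 = 57.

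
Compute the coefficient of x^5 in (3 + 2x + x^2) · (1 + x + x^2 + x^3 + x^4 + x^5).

6

(3 + 2x + x^2) has coefficients 3,2,1 for degrees 0…2.
(1 + x + x^2 + x^3 + x^4 + x^5) has coefficients 1,1,1,1,1,1 for degrees 0…5.
[x^5] = 3·1 + 2·1 + 1·1 = 6.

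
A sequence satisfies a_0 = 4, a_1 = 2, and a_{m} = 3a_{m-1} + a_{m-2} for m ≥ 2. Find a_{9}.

41648

The ordinary generating function has denominator 1 - 3y - y^2.
Iterating the recurrence: a_0,…,a_{9} = 4, 2, 10, 32, 106, 350, 1156, 3818, 12610, 41648.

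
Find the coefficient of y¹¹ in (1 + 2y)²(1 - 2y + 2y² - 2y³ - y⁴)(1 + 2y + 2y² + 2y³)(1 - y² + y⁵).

(1 + 2y)² has coefficients 1,4,4 for degrees 0…2.
(1 - 2y + 2y² - 2y³ - y⁴) has coefficients 1,-2,2,-2,-1,0,0,0,0,0,0,0 for degrees 0…11.
Multiplying by (1 + 2y + 2y² + 2y³) gives running coefficients 1,0,0,0,-5,-2,-6,-2,0,0,0,0 for degrees 0…11.
Finally multiplying by (1 - y² + y⁵), the product of all factors after the first has coefficients 1,0,-1,0,-5,-1,-1,0,6,-3,-2,-6 for degrees 0…11.
[y¹¹] = 1·(-6) + 4·(-2) + 4·(-3) = -26.

-26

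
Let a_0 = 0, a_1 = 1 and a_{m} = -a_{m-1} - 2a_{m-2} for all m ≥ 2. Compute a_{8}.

3

The ordinary generating function has denominator 1 + y + 2y^2.
Iterating the recurrence: a_0,…,a_{8} = 0, 1, -1, -1, 3, -1, -5, 7, 3.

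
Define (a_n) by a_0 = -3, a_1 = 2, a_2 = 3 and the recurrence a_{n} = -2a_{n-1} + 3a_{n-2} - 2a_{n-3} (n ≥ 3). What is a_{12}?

The ordinary generating function has denominator 1 + 2z - 3z^2 + 2z^3.
Iterating the recurrence: a_0,…,a_{12} = -3, 2, 3, 6, -7, 26, -85, 262, -831, 2618, -8253, 26022, -82039.

-82039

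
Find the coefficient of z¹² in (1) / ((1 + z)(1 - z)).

1

The denominator gives the recurrence a_n = a_(n−2) for n ≥ 3; the numerator fixes a_0 = 1, a_1 = 0, a_2 = 1.
Iterating: 1, 0, 1, 0, 1, 0, 1, 0, 1, 0, 1, 0, 1, so a_12 = 1.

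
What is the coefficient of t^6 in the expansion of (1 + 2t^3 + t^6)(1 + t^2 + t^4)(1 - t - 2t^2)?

(1 + 2t^3 + t^6) has coefficients 1,0,0,2,0,0,1 for degrees 0…6.
(1 + t^2 + t^4) has coefficients 1,0,1,0,1,0,0 for degrees 0…6.
Finally multiplying by (1 - t - 2t^2), the product of all factors after the first has coefficients 1,-1,-1,-1,-1,-1,-2 for degrees 0…6.
[t^6] = 1·(-2) + 2·(-1) + 1·1 = -3.

-3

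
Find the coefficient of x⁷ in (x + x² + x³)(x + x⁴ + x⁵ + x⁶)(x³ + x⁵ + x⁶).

(x + x² + x³) has coefficients 0,1,1,1 for degrees 0…3.
(x + x⁴ + x⁵ + x⁶) has coefficients 0,1,0,0,1,1,1,0 for degrees 0…7.
Finally multiplying by (x³ + x⁵ + x⁶), the product of all factors after the first has coefficients 0,0,0,0,1,0,1,2 for degrees 0…7.
[x⁷] = 1·1 + 1·0 + 1·1 = 2.

2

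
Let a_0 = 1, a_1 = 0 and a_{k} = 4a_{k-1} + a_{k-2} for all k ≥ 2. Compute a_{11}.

416020

The ordinary generating function has denominator 1 - 4z - z^2.
Iterating the recurrence: a_0,…,a_{11} = 1, 0, 1, 4, 17, 72, 305, 1292, 5473, 23184, 98209, 416020.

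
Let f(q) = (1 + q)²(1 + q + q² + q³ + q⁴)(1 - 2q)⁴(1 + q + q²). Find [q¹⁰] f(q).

24

(1 + q)² has coefficients 1,2,1 for degrees 0…2.
(1 + q + q² + q³ + q⁴) has coefficients 1,1,1,1,1,0,0,0,0,0,0 for degrees 0…10.
Multiplying by (1 - 2q)⁴ gives running coefficients 1,-7,17,-15,1,0,8,-16,16,0,0 for degrees 0…10.
Finally multiplying by (1 + q + q²), the product of all factors after the first has coefficients 1,-6,11,-5,3,-14,9,-8,8,0,16 for degrees 0…10.
[q¹⁰] = 1·16 + 2·0 + 1·8 = 24.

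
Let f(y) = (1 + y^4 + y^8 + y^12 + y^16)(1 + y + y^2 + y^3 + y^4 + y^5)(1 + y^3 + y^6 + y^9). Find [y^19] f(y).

6

(1 + y^4 + y^8 + y^12 + y^16) has coefficients 1,0,0,0,1,0,0,0,1,0,0,0,1,0,0,0,1 for degrees 0…16.
(1 + y + y^2 + y^3 + y^4 + y^5) has coefficients 1,1,1,1,1,1,0,0,0,0,0,0,0,0,0,0,0,0,0,0 for degrees 0…19.
Finally multiplying by (1 + y^3 + y^6 + y^9), the product of all factors after the first has coefficients 1,1,1,2,2,2,2,2,2,2,2,2,1,1,1,0,0,0,0,0 for degrees 0…19.
[y^19] = 1·0 + 1·0 + 1·2 + 1·2 + 1·2 = 6.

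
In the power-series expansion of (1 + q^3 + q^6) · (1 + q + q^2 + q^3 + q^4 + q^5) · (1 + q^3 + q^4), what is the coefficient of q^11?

5

(1 + q^3 + q^6) has coefficients 1,0,0,1,0,0,1 for degrees 0…6.
(1 + q + q^2 + q^3 + q^4 + q^5) has coefficients 1,1,1,1,1,1,0,0,0,0,0,0 for degrees 0…11.
Finally multiplying by (1 + q^3 + q^4), the product of all factors after the first has coefficients 1,1,1,2,3,3,2,2,2,1,0,0 for degrees 0…11.
[q^11] = 1·0 + 1·2 + 1·3 = 5.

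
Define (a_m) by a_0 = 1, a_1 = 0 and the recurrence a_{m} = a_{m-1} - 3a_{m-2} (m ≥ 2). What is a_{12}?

-759

The ordinary generating function has denominator 1 - t + 3t^2.
Iterating the recurrence: a_0,…,a_{12} = 1, 0, -3, -3, 6, 15, -3, -48, -39, 105, 222, -93, -759.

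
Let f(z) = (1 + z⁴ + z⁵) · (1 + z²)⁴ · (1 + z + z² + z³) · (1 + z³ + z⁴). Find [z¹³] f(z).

56

(1 + z⁴ + z⁵) has coefficients 1,0,0,0,1,1 for degrees 0…5.
(1 + z²)⁴ has coefficients 1,0,4,0,6,0,4,0,1,0,0,0,0,0 for degrees 0…13.
Multiplying by (1 + z + z² + z³) gives running coefficients 1,1,5,5,10,10,10,10,5,5,1,1,0,0 for degrees 0…13.
Finally multiplying by (1 + z³ + z⁴), the product of all factors after the first has coefficients 1,1,5,6,12,16,20,25,25,25,21,16,10,6 for degrees 0…13.
[z¹³] = 1·6 + 1·25 + 1·25 = 56.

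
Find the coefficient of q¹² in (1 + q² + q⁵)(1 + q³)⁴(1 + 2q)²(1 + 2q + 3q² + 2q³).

(1 + q² + q⁵) has coefficients 1,0,1,0,0,1 for degrees 0…5.
(1 + q³)⁴ has coefficients 1,0,0,4,0,0,6,0,0,4,0,0,1 for degrees 0…12.
Multiplying by (1 + 2q)² gives running coefficients 1,4,4,4,16,16,6,24,24,4,16,16,1 for degrees 0…12.
Finally multiplying by (1 + 2q + 3q² + 2q³), the product of all factors after the first has coefficients 1,6,15,26,44,68,94,116,122,136,144,108,89 for degrees 0…12.
[q¹²] = 1·89 + 1·144 + 1·116 = 349.

349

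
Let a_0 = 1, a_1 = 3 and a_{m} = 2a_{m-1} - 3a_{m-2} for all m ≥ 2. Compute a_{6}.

3

The ordinary generating function has denominator 1 - 2t + 3t^2.
Iterating the recurrence: a_0,…,a_{6} = 1, 3, 3, -3, -15, -21, 3.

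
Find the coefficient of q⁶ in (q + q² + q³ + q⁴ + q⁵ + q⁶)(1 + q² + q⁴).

(q + q² + q³ + q⁴ + q⁵ + q⁶) has coefficients 0,1,1,1,1,1,1 for degrees 0…6.
(1 + q² + q⁴) has coefficients 1,0,1,0,1,0,0 for degrees 0…6.
[q⁶] = 1·0 + 1·1 + 1·0 + 1·1 + 1·0 + 1·1 = 3.

3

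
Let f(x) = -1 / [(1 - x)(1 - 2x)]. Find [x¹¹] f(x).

-4095

The denominator gives the recurrence a_n = 3a_(n−1) − 2a_(n−2) for n ≥ 2; the numerator fixes a_0 = -1, a_1 = -3.
Iterating: -1, -3, -7, -15, -31, -63, -127, -255, -511, -1023, -2047, -4095, so a_11 = -4095.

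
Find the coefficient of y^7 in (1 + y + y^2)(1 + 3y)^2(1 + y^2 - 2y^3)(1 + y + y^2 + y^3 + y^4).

(1 + y + y^2) has coefficients 1,1,1 for degrees 0…2.
(1 + 3y)^2 has coefficients 1,6,9,0,0,0,0,0 for degrees 0…7.
Multiplying by (1 + y^2 - 2y^3) gives running coefficients 1,6,10,4,-3,-18,0,0 for degrees 0…7.
Finally multiplying by (1 + y + y^2 + y^3 + y^4), the product of all factors after the first has coefficients 1,7,17,21,18,-1,-7,-17 for degrees 0…7.
[y^7] = 1·(-17) + 1·(-7) + 1·(-1) = -25.

-25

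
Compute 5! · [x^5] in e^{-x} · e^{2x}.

The EGF product rule gives c_5 = Σ_{k_1+k_2=5} C(5; k_1,k_2) · ∏ g_i(k_i), where e^{-x} gives (-1)^k; e^{2x} gives (2)^k.
g_1(k) for k = 0…5: 1, -1, 1, -1, 1, -1.
g_2(k) for k = 0…5: 1, 2, 4, 8, 16, 32.
c_5 = Σ_k C(5,k)·g_1(k)·g_2(5−k) = 1·1·32 + 5·(-1)·16 + 10·1·8 + 10·(-1)·4 + 5·1·2 + 1·(-1)·1 = 32 − 80 + 80 − 40 + 10 − 1 = 1.

1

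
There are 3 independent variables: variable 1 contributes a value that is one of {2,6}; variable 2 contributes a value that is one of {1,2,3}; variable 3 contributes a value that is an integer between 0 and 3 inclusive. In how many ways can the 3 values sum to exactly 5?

The generating function for the choices is (y^2 + y^6)·(y + y^2 + y^3)·(1 + y + y^2 + y^3); the count is [y^5].
(y^2 + y^6) has coefficients 0,0,1,0,0,0 for degrees 0…5.
(y + y^2 + y^3) has coefficients 0,1,1,1,0,0 for degrees 0…5.
Finally multiplying by (1 + y + y^2 + y^3), the product of all factors after the first has coefficients 0,1,2,3,3,2 for degrees 0…5.
[y^5] = 1·3 = 3.

3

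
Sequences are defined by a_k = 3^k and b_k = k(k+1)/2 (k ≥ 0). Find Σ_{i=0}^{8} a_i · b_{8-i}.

The convolution is the x^8 coefficient of A(x)B(x).
Σ = 1·36 + 3·28 + 9·21 + 27·15 + 81·10 + 243·6 + 729·3 + 2187·1 + 6561·0 = 7356.

7356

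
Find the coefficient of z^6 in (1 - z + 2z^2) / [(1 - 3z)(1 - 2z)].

The denominator gives the recurrence a_n = 5a_(n−1) − 6a_(n−2) for n ≥ 3; the numerator fixes a_0 = 1, a_1 = 4, a_2 = 16.
Iterating: 1, 4, 16, 56, 184, 584, 1816, so a_6 = 1816.

1816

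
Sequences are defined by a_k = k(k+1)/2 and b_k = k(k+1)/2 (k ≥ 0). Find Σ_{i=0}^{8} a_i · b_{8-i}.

The convolution is the t^8 coefficient of A(t)B(t).
Σ = 0·36 + 1·28 + 3·21 + 6·15 + 10·10 + 15·6 + 21·3 + 28·1 + 36·0 = 462.

462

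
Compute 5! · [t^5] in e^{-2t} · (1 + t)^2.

-32

The EGF product rule gives c_5 = Σ_{k_1+k_2=5} C(5; k_1,k_2) · ∏ g_i(k_i), where e^{-2t} gives (-2)^k; (1+t)^2 gives the falling factorial (2)_k.
g_1(k) for k = 0…5: 1, -2, 4, -8, 16, -32.
g_2(k) for k = 0…5: 1, 2, 2, 0, 0, 0.
c_5 = Σ_k C(5,k)·g_1(k)·g_2(5−k) = 10·(-8)·2 + 5·16·2 + 1·(-32)·1 = −160 + 160 − 32 = -32.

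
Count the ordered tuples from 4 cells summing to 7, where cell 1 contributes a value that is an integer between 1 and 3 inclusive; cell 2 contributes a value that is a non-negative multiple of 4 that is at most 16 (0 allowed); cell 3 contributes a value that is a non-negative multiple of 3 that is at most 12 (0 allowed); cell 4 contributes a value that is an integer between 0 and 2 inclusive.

6

The generating function for the choices is (z + z^2 + z^3)·(1 + z^4 + z^8 + z^12 + z^16)·(1 + z^3 + z^6 + z^9 + z^12)·(1 + z + z^2); the count is [z^7].
(z + z^2 + z^3) has coefficients 0,1,1,1 for degrees 0…3.
(1 + z^4 + z^8 + z^12 + z^16) has coefficients 1,0,0,0,1,0,0,0 for degrees 0…7.
Multiplying by (1 + z^3 + z^6 + z^9 + z^12) gives running coefficients 1,0,0,1,1,0,1,1 for degrees 0…7.
Finally multiplying by (1 + z + z^2), the product of all factors after the first has coefficients 1,1,1,1,2,2,2,2 for degrees 0…7.
[z^7] = 1·2 + 1·2 + 1·2 = 6.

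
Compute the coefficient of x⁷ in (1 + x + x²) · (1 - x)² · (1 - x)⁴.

-5

(1 + x + x²) has coefficients 1,1,1 for degrees 0…2.
(1 - x)² has coefficients 1,-2,1,0,0,0,0,0 for degrees 0…7.
Finally multiplying by (1 - x)⁴, the product of all factors after the first has coefficients 1,-6,15,-20,15,-6,1,0 for degrees 0…7.
[x⁷] = 1·0 + 1·1 + 1·(-6) = -5.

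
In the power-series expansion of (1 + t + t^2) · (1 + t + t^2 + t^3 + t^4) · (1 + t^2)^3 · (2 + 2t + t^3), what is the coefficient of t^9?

(1 + t + t^2) has coefficients 1,1,1 for degrees 0…2.
(1 + t + t^2 + t^3 + t^4) has coefficients 1,1,1,1,1,0,0,0,0,0 for degrees 0…9.
Multiplying by (1 + t^2)^3 gives running coefficients 1,1,4,4,7,6,7,4,4,1 for degrees 0…9.
Finally multiplying by (2 + 2t + t^3), the product of all factors after the first has coefficients 2,4,10,17,23,30,30,29,22,17 for degrees 0…9.
[t^9] = 1·17 + 1·22 + 1·29 = 68.

68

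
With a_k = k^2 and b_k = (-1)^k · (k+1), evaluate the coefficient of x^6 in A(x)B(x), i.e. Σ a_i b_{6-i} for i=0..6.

The convolution is the t^6 coefficient of A(t)B(t).
Σ = 0·7 + 1·(-6) + 4·5 + 9·(-4) + 16·3 + 25·(-2) + 36·1 = 12.

12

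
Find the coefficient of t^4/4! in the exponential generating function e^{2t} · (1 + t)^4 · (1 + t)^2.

2248

The EGF product rule gives c_4 = Σ_{k_1+k_2+k_3=4} C(4; k_1,k_2,k_3) · ∏ g_i(k_i), where e^{2t} gives (2)^k; (1+t)^4 gives the falling factorial (4)_k; (1+t)^2 gives the falling factorial (2)_k.
g_1(k) for k = 0…4: 1, 2, 4, 8, 16.
g_2(k) for k = 0…4: 1, 4, 12, 24, 24.
g_3(k) for k = 0…4: 1, 2, 2, 0, 0.
First combine the last two factors: h(k) = Σ_j C(k,j)·g_2(j)·g_3(k−j) for k = 0…4: 1, 6, 30, 120, 360.
c_4 = Σ_k C(4,k)·g_1(k)·h(4−k) = 1·1·360 + 4·2·120 + 6·4·30 + 4·8·6 + 1·16·1 = 360 + 960 + 720 + 192 + 16 = 2248.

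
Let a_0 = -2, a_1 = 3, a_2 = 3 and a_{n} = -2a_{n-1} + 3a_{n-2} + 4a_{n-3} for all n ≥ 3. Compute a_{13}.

-140657

The ordinary generating function has denominator 1 + 2t - 3t^2 - 4t^3.
Iterating the recurrence: a_0,…,a_{13} = -2, 3, 3, -5, 31, -65, 203, -477, 1303, -3225, 8451, -21365, 55183, -140657.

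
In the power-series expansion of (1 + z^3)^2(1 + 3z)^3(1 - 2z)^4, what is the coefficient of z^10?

1024

(1 + z^3)^2 has coefficients 1,0,0,2,0,0,1 for degrees 0…6.
(1 + 3z)^3 has coefficients 1,9,27,27,0,0,0,0,0,0,0 for degrees 0…10.
Finally multiplying by (1 - 2z)^4, the product of all factors after the first has coefficients 1,1,-21,-5,160,-72,-432,432,0,0,0 for degrees 0…10.
[z^10] = 1·0 + 2·432 + 1·160 = 1024.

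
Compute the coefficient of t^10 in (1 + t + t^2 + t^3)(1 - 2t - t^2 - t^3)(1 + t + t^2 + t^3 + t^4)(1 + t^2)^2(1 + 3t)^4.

-9411

(1 + t + t^2 + t^3) has coefficients 1,1,1,1 for degrees 0…3.
(1 - 2t - t^2 - t^3) has coefficients 1,-2,-1,-1,0,0,0,0,0,0,0 for degrees 0…10.
Multiplying by (1 + t + t^2 + t^3 + t^4) gives running coefficients 1,-1,-2,-3,-3,-4,-2,-1,0,0,0 for degrees 0…10.
Multiplying by (1 + t^2)^2 gives running coefficients 1,-1,0,-5,-6,-11,-10,-12,-7,-6,-2 for degrees 0…10.
Finally multiplying by (1 + 3t)^4, the product of all factors after the first has coefficients 1,11,42,49,-93,-434,-1006,-1779,-2365,-2709,-2558 for degrees 0…10.
[t^10] = 1·(-2558) + 1·(-2709) + 1·(-2365) + 1·(-1779) = -9411.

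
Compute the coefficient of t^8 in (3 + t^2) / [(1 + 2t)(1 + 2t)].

7360

The denominator gives the recurrence a_n = −4a_(n−1) − 4a_(n−2) for n ≥ 3; the numerator fixes a_0 = 3, a_1 = -12, a_2 = 37.
Iterating: 3, -12, 37, -100, 252, -608, 1424, -3264, 7360, so a_8 = 7360.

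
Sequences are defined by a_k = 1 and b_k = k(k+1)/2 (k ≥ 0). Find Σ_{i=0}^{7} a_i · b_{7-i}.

This is [x^7] in the product of the two ordinary generating functions.
Σ = 1·28 + 1·21 + 1·15 + 1·10 + 1·6 + 1·3 + 1·1 + 1·0 = 84.

84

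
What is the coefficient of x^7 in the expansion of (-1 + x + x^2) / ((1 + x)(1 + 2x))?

319

The denominator gives the recurrence a_n = −3a_(n−1) − 2a_(n−2) for n ≥ 3; the numerator fixes a_0 = -1, a_1 = 4, a_2 = -9.
Iterating: -1, 4, -9, 19, -39, 79, -159, 319, so a_7 = 319.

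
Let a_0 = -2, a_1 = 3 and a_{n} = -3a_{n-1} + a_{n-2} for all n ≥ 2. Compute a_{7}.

4287

The ordinary generating function has denominator 1 + 3y - y^2.
Iterating the recurrence: a_0,…,a_{7} = -2, 3, -11, 36, -119, 393, -1298, 4287.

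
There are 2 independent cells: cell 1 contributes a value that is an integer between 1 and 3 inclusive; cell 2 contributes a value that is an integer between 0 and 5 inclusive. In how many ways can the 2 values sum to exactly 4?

The generating function for the choices is (x + x^2 + x^3)·(1 + x + x^2 + x^3 + x^4 + x^5); the count is [x^4].
(x + x^2 + x^3) has coefficients 0,1,1,1 for degrees 0…3.
(1 + x + x^2 + x^3 + x^4 + x^5) has coefficients 1,1,1,1,1 for degrees 0…4.
[x^4] = 1·1 + 1·1 + 1·1 = 3.

3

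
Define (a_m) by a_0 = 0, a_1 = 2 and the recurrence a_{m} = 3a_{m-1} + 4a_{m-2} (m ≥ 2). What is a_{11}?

1677722

The ordinary generating function has denominator 1 - 3q - 4q^2.
Iterating the recurrence: a_0,…,a_{11} = 0, 2, 6, 26, 102, 410, 1638, 6554, 26214, 104858, 419430, 1677722.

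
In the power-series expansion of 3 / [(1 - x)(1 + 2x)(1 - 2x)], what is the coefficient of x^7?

Partial fractions give a closed form: a_n = (-1)·1^n + (1)·(-2)^n + (3)·2^n.
At n = 7: a_7 = 255.

255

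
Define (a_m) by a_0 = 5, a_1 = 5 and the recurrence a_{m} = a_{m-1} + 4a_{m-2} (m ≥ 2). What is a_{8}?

5825

The ordinary generating function has denominator 1 - y - 4y^2.
Iterating the recurrence: a_0,…,a_{8} = 5, 5, 25, 45, 145, 325, 905, 2205, 5825.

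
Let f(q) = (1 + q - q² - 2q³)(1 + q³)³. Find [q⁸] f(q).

-3

(1 + q - q² - 2q³) has coefficients 1,1,-1,-2 for degrees 0…3.
(1 + q³)³ has coefficients 1,0,0,3,0,0,3,0,0 for degrees 0…8.
[q⁸] = 1·0 + 1·0 − 1·3 − 2·0 = -3.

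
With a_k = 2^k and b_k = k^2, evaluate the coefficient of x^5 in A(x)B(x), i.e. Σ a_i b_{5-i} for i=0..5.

The convolution is the x^5 coefficient of A(x)B(x).
Σ = 1·25 + 2·16 + 4·9 + 8·4 + 16·1 + 32·0 = 141.

141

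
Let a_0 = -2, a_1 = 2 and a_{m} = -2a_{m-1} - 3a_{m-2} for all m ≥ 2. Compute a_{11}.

-394

The ordinary generating function has denominator 1 + 2z + 3z^2.
Iterating the recurrence: a_0,…,a_{11} = -2, 2, 2, -10, 14, 2, -46, 86, -34, -190, 482, -394.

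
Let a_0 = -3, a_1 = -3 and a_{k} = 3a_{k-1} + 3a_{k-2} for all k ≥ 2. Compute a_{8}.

The ordinary generating function has denominator 1 - 3x - 3x^2.
Iterating the recurrence: a_0,…,a_{8} = -3, -3, -18, -63, -243, -918, -3483, -13203, -50058.

-50058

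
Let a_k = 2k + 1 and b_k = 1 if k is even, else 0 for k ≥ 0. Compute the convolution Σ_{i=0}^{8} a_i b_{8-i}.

The convolution is the x^8 coefficient of A(x)B(x).
Σ = 1·1 + 3·0 + 5·1 + 7·0 + 9·1 + 11·0 + 13·1 + 15·0 + 17·1 = 45.

45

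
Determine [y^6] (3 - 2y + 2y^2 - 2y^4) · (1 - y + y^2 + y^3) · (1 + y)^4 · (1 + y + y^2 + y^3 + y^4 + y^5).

58

(3 - 2y + 2y^2 - 2y^4) has coefficients 3,-2,2,0,-2 for degrees 0…4.
(1 - y + y^2 + y^3) has coefficients 1,-1,1,1,0,0,0 for degrees 0…6.
Multiplying by (1 + y)^4 gives running coefficients 1,3,3,3,7,9,5 for degrees 0…6.
Finally multiplying by (1 + y + y^2 + y^3 + y^4 + y^5), the product of all factors after the first has coefficients 1,4,7,10,17,26,30 for degrees 0…6.
[y^6] = 3·30 − 2·26 + 2·17 − 2·7 = 58.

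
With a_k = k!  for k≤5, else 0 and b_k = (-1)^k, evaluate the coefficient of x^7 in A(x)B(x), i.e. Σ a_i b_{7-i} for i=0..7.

This is [x^7] in the product of the two ordinary generating functions.
Σ = 1·(-1) + 1·1 + 2·(-1) + 6·1 + 24·(-1) + 120·1 + 0·(-1) + 0·1 = 100.

100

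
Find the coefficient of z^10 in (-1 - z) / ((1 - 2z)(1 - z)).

The denominator gives the recurrence a_n = 3a_(n−1) − 2a_(n−2) for n ≥ 2; the numerator fixes a_0 = -1, a_1 = -4.
Iterating: -1, -4, -10, -22, -46, -94, -190, -382, -766, -1534, -3070, so a_10 = -3070.

-3070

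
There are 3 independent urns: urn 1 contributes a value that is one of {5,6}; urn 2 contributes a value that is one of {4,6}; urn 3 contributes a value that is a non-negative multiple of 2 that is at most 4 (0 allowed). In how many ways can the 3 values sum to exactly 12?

The generating function for the choices is (y^5 + y^6)·(y^4 + y^6)·(1 + y^2 + y^4); the count is [y^12].
(y^5 + y^6) has coefficients 0,0,0,0,0,1,1 for degrees 0…6.
(y^4 + y^6) has coefficients 0,0,0,0,1,0,1,0,0,0,0,0,0 for degrees 0…12.
Finally multiplying by (1 + y^2 + y^4), the product of all factors after the first has coefficients 0,0,0,0,1,0,2,0,2,0,1,0,0 for degrees 0…12.
[y^12] = 1·0 + 1·2 = 2.

2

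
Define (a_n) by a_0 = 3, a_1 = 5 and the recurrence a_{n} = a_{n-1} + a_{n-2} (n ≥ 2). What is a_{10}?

377

The ordinary generating function has denominator 1 - t - t^2.
Iterating the recurrence: a_0,…,a_{10} = 3, 5, 8, 13, 21, 34, 55, 89, 144, 233, 377.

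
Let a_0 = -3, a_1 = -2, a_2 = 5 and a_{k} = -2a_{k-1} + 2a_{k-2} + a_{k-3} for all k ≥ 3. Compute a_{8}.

2013

The ordinary generating function has denominator 1 + 2q - 2q^2 - q^3.
Iterating the recurrence: a_0,…,a_{8} = -3, -2, 5, -17, 42, -113, 293, -770, 2013.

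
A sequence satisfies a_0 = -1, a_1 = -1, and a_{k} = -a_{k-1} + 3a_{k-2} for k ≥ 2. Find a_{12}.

-1889

The ordinary generating function has denominator 1 + q - 3q^2.
Iterating the recurrence: a_0,…,a_{12} = -1, -1, -2, -1, -5, 2, -17, 23, -74, 143, -365, 794, -1889.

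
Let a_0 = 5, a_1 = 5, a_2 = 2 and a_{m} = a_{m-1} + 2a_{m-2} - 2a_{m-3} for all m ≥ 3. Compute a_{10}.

The ordinary generating function has denominator 1 - y - 2y^2 + 2y^3.
Iterating the recurrence: a_0,…,a_{10} = 5, 5, 2, 2, -4, -4, -16, -16, -40, -40, -88.

-88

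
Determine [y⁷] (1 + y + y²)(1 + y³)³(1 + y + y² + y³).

12

(1 + y + y²) has coefficients 1,1,1 for degrees 0…2.
(1 + y³)³ has coefficients 1,0,0,3,0,0,3,0 for degrees 0…7.
Finally multiplying by (1 + y + y² + y³), the product of all factors after the first has coefficients 1,1,1,4,3,3,6,3 for degrees 0…7.
[y⁷] = 1·3 + 1·6 + 1·3 = 12.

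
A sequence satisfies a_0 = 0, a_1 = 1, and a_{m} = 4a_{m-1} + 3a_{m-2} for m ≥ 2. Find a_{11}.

4111843

The ordinary generating function has denominator 1 - 4q - 3q^2.
Iterating the recurrence: a_0,…,a_{11} = 0, 1, 4, 19, 88, 409, 1900, 8827, 41008, 190513, 885076, 4111843.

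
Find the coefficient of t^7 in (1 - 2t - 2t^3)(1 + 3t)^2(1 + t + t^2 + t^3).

-30

(1 - 2t - 2t^3) has coefficients 1,-2,0,-2 for degrees 0…3.
(1 + 3t)^2 has coefficients 1,6,9,0,0,0,0,0 for degrees 0…7.
Finally multiplying by (1 + t + t^2 + t^3), the product of all factors after the first has coefficients 1,7,16,16,15,9,0,0 for degrees 0…7.
[t^7] = 1·0 − 2·0 − 2·15 = -30.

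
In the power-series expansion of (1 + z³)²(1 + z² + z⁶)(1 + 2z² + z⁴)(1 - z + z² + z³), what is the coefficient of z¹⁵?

(1 + z³)² has coefficients 1,0,0,2,0,0,1 for degrees 0…6.
(1 + z² + z⁶) has coefficients 1,0,1,0,0,0,1,0,0,0,0,0,0,0,0,0 for degrees 0…15.
Multiplying by (1 + 2z² + z⁴) gives running coefficients 1,0,3,0,3,0,2,0,2,0,1,0,0,0,0,0 for degrees 0…15.
Finally multiplying by (1 - z + z² + z³), the product of all factors after the first has coefficients 1,-1,4,-2,6,0,5,1,4,0,3,1,1,1,0,0 for degrees 0…15.
[z¹⁵] = 1·0 + 2·1 + 1·0 = 2.

2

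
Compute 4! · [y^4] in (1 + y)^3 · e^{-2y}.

The EGF product rule gives c_4 = Σ_{k_1+k_2=4} C(4; k_1,k_2) · ∏ g_i(k_i), where (1+y)^3 gives the falling factorial (3)_k; e^{-2y} gives (-2)^k.
g_1(k) for k = 0…4: 1, 3, 6, 6, 0.
g_2(k) for k = 0…4: 1, -2, 4, -8, 16.
c_4 = Σ_k C(4,k)·g_1(k)·g_2(4−k) = 1·1·16 + 4·3·(-8) + 6·6·4 + 4·6·(-2) = 16 − 96 + 144 − 48 = 16.

16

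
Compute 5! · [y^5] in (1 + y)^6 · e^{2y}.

The EGF product rule gives c_5 = Σ_{k_1+k_2=5} C(5; k_1,k_2) · ∏ g_i(k_i), where (1+y)^6 gives the falling factorial (6)_k; e^{2y} gives (2)^k.
g_1(k) for k = 0…5: 1, 6, 30, 120, 360, 720.
g_2(k) for k = 0…5: 1, 2, 4, 8, 16, 32.
c_5 = Σ_k C(5,k)·g_1(k)·g_2(5−k) = 1·1·32 + 5·6·16 + 10·30·8 + 10·120·4 + 5·360·2 + 1·720·1 = 32 + 480 + 2400 + 4800 + 3600 + 720 = 12032.

12032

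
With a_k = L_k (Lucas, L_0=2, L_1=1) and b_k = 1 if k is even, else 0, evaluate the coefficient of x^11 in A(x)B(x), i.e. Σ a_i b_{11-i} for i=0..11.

320

This is [x^11] in the product of the two ordinary generating functions.
Σ = 2·0 + 1·1 + 3·0 + 4·1 + 7·0 + 11·1 + 18·0 + 29·1 + 47·0 + 76·1 + 123·0 + 199·1 = 320.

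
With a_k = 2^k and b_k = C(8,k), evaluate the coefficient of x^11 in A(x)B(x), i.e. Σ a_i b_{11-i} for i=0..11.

This is [x^11] in the product of the two ordinary generating functions.
Σ = 1·0 + 2·0 + 4·0 + 8·1 + 16·8 + 32·28 + 64·56 + 128·70 + 256·56 + 512·28 + 1024·8 + 2048·1 = 52488.

52488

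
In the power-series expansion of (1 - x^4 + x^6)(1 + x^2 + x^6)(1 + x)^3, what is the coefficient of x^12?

-2

(1 - x^4 + x^6) has coefficients 1,0,0,0,-1,0,1 for degrees 0…6.
(1 + x^2 + x^6) has coefficients 1,0,1,0,0,0,1,0,0,0,0,0,0 for degrees 0…12.
Finally multiplying by (1 + x)^3, the product of all factors after the first has coefficients 1,3,4,4,3,1,1,3,3,1,0,0,0 for degrees 0…12.
[x^12] = 1·0 − 1·3 + 1·1 = -2.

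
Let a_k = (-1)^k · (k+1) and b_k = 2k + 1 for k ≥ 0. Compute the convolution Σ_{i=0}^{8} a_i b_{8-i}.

5

Write out a_i and b_{8-i} for i = 0,…,8 and sum the products.
Σ = 1·17 − 2·15 + 3·13 − 4·11 + 5·9 − 6·7 + 7·5 − 8·3 + 9·1 = 5.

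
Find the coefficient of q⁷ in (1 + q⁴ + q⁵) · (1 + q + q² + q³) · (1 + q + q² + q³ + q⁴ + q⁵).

9

(1 + q⁴ + q⁵) has coefficients 1,0,0,0,1,1 for degrees 0…5.
(1 + q + q² + q³) has coefficients 1,1,1,1,0,0,0,0 for degrees 0…7.
Finally multiplying by (1 + q + q² + q³ + q⁴ + q⁵), the product of all factors after the first has coefficients 1,2,3,4,4,4,3,2 for degrees 0…7.
[q⁷] = 1·2 + 1·4 + 1·3 = 9.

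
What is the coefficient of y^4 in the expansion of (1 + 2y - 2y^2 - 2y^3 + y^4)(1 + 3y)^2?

(1 + 2y - 2y^2 - 2y^3 + y^4) has coefficients 1,2,-2,-2,1 for degrees 0…4.
(1 + 3y)^2 has coefficients 1,6,9,0,0 for degrees 0…4.
[y^4] = 1·0 + 2·0 − 2·9 − 2·6 + 1·1 = -29.

-29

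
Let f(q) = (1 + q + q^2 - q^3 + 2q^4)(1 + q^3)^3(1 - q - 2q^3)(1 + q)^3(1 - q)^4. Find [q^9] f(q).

(1 + q + q^2 - q^3 + 2q^4) has coefficients 1,1,1,-1,2 for degrees 0…4.
(1 + q^3)^3 has coefficients 1,0,0,3,0,0,3,0,0,1 for degrees 0…9.
Multiplying by (1 - q - 2q^3) gives running coefficients 1,-1,0,1,-3,0,-3,-3,0,-5 for degrees 0…9.
Multiplying by (1 + q)^3 gives running coefficients 1,2,0,-1,-1,-6,-11,-15,-18,-17 for degrees 0…9.
Finally multiplying by (1 - q)^4, the product of all factors after the first has coefficients 1,-2,-2,7,-4,-6,11,-4,-1,3 for degrees 0…9.
[q^9] = 1·3 + 1·(-1) + 1·(-4) − 1·11 + 2·(-6) = -25.

-25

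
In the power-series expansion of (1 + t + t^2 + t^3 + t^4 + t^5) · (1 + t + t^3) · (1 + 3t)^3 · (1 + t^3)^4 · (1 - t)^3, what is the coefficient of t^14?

(1 + t + t^2 + t^3 + t^4 + t^5) has coefficients 1,1,1,1,1,1 for degrees 0…5.
(1 + t + t^3) has coefficients 1,1,0,1,0,0,0,0,0,0,0,0,0,0,0 for degrees 0…14.
Multiplying by (1 + 3t)^3 gives running coefficients 1,10,36,55,36,27,27,0,0,0,0,0,0,0,0 for degrees 0…14.
Multiplying by (1 + t^3)^4 gives running coefficients 1,10,36,59,76,171,253,204,324,442,256,306,383,154,144 for degrees 0…14.
Finally multiplying by (1 - t)^3, the product of all factors after the first has coefficients 1,7,9,-20,-3,84,-91,-118,300,-171,-302,540,-209,-333,525 for degrees 0…14.
[t^14] = 1·525 + 1·(-333) + 1·(-209) + 1·540 + 1·(-302) + 1·(-171) = 50.

50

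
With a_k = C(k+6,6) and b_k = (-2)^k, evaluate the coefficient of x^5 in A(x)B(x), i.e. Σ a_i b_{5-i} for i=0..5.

234

This is [x^5] in the product of the two ordinary generating functions.
Σ = 1·(-32) + 7·16 + 28·(-8) + 84·4 + 210·(-2) + 462·1 = 234.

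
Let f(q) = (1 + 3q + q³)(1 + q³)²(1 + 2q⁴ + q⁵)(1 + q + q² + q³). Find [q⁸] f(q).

(1 + 3q + q³) has coefficients 1,3,0,1 for degrees 0…3.
(1 + q³)² has coefficients 1,0,0,2,0,0,1,0,0 for degrees 0…8.
Multiplying by (1 + 2q⁴ + q⁵) gives running coefficients 1,0,0,2,2,1,1,4,2 for degrees 0…8.
Finally multiplying by (1 + q + q² + q³), the product of all factors after the first has coefficients 1,1,1,3,4,5,6,8,8 for degrees 0…8.
[q⁸] = 1·8 + 3·8 + 1·5 = 37.

37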